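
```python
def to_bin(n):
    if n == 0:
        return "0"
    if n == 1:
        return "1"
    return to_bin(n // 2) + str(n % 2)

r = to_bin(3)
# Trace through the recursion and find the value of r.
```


to_bin(3)
= to_bin(1) + "1"
= "1" + "1"
= "11"


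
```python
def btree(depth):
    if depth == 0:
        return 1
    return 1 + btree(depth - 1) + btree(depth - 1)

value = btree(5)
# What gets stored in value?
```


btree(5)
= 1 + btree(4) + btree(4)
= 1 + 2 * btree(4)
btree(k) = 2^(k+1) - 1
btree(0) = 1
btree(1) = 3
btree(2) = 7
btree(3) = 15
btree(4) = 31
btree(5) = 2^6 - 1 = 63


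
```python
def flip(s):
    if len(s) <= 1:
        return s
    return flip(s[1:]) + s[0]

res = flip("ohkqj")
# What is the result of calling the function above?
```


flip("ohkqj")
= flip("hkqj") + "o"
= flip("kqj") + "h" + "o"
= flip("qj") + "k" + "h" + "o"
= flip("j") + "q" + "k" + "h" + "o"
= "j" + "q" + "k" + "h" + "o"
= "jqkho"


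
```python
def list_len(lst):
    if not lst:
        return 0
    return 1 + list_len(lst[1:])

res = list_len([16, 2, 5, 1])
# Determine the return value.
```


list_len([16, 2, 5, 1])
= 1 + list_len([2, 5, 1])
= 1 + 1 + list_len([5, 1])
= 1 + 1 + 1 + list_len([1])
= 1 + 1 + 1 + 1 + list_len([])
= 1 + 1 + 1 + 1 + 0
= 4


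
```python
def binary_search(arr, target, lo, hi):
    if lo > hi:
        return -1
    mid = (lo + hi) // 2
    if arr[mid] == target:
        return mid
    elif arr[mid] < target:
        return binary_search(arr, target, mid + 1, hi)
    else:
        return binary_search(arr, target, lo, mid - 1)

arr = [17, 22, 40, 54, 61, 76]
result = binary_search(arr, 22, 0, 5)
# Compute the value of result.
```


binary_search(arr, 22, 0, 5)
lo=0, hi=5, mid=2, arr[mid]=40
40 > 22, search left half
lo=0, hi=1, mid=0, arr[mid]=17
17 < 22, search right half
lo=1, hi=1, mid=1, arr[mid]=22
arr[1] == 22, found at index 1
= 1


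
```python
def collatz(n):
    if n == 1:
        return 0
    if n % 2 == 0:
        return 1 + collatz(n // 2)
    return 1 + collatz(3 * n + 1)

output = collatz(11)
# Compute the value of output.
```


collatz(11)
11 is odd -> 3*11+1 = 34 -> collatz(34)
34 is even -> collatz(17)
17 is odd -> 3*17+1 = 52 -> collatz(52)
52 is even -> collatz(26)
26 is even -> collatz(13)
13 is odd -> 3*13+1 = 40 -> collatz(40)
40 is even -> collatz(20)
20 is even -> collatz(10)
10 is even -> collatz(5)
5 is odd -> 3*5+1 = 16 -> collatz(16)
16 is even -> collatz(8)
8 is even -> collatz(4)
4 is even -> collatz(2)
2 is even -> collatz(1)
Reached 1 after 14 steps
= 14


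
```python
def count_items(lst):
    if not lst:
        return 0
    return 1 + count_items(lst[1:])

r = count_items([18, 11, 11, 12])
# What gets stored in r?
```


count_items([18, 11, 11, 12])
= 1 + count_items([11, 11, 12])
= 1 + 1 + count_items([11, 12])
= 1 + 1 + 1 + count_items([12])
= 1 + 1 + 1 + 1 + count_items([])
= 1 + 1 + 1 + 1 + 0
= 4


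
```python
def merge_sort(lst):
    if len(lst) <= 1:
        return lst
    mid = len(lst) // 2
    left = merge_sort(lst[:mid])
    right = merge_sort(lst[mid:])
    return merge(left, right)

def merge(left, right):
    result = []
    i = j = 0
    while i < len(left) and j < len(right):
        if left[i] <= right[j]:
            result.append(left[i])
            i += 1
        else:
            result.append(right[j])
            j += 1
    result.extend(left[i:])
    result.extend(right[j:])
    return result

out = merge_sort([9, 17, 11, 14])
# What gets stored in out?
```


merge_sort([9, 17, 11, 14])
Split into [9, 17] and [11, 14]
Left sorted: [9, 17]
Right sorted: [11, 14]
Merge [9, 17] and [11, 14]
= [9, 11, 14, 17]


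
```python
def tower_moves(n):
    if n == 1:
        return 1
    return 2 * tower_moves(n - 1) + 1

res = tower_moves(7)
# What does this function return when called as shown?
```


tower_moves(7)
= 2 * tower_moves(6) + 1
= 2 * (2 * tower_moves(5) + 1) + 1
= 2 * (2 * (2 * tower_moves(4) + 1) + 1) + 1
= 2 * (2 * (2 * (2 * tower_moves(3) + 1) + 1) + 1) + 1
= 2 * (2 * (2 * (2 * (2 * tower_moves(2) + 1) + 1) + 1) + 1) + 1
= 2 * (2 * (2 * (2 * (2 * (2 * tower_moves(1) + 1) + 1) + 1) + 1) + 1) + 1
Now compute bottom-up:
tower_moves(1) = 1
tower_moves(2) = 2 * 1 + 1 = 3
tower_moves(3) = 2 * 3 + 1 = 7
tower_moves(4) = 2 * 7 + 1 = 15
tower_moves(5) = 2 * 15 + 1 = 31
tower_moves(6) = 2 * 31 + 1 = 63
tower_moves(7) = 2 * 63 + 1 = 127
= 127


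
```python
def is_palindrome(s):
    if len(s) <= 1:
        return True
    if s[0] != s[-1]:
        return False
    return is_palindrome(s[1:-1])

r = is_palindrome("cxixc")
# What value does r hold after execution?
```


is_palindrome("cxixc")
"cxixc": s[0]='c' == s[-1]='c' -> is_palindrome("xix")
"xix": s[0]='x' == s[-1]='x' -> is_palindrome("i")
"i": len <= 1 -> True
= True


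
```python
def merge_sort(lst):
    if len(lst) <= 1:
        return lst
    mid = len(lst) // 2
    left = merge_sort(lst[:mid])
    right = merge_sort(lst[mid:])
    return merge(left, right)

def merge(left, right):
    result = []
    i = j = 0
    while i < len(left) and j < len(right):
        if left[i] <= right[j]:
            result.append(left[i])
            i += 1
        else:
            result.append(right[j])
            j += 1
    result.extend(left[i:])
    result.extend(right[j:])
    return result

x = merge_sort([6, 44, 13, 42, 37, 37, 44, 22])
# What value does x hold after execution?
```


merge_sort([6, 44, 13, 42, 37, 37, 44, 22])
Split into [6, 44, 13, 42] and [37, 37, 44, 22]
Left sorted: [6, 13, 42, 44]
Right sorted: [22, 37, 37, 44]
Merge [6, 13, 42, 44] and [22, 37, 37, 44]
= [6, 13, 22, 37, 37, 42, 44, 44]


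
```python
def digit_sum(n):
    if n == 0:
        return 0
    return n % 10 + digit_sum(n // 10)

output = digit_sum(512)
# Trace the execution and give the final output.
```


digit_sum(512)
= 2 + digit_sum(51)
= 2 + 1 + digit_sum(5)
= 2 + 1 + 5 + digit_sum(0)
= 2 + 1 + 5 + 0
= 8


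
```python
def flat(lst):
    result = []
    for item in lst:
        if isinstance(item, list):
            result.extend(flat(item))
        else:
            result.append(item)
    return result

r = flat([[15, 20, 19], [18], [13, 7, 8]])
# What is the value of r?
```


flat([[15, 20, 19], [18], [13, 7, 8]])
Processing each element:
  [15, 20, 19] is a list -> flat recursively -> [15, 20, 19]
  [18] is a list -> flat recursively -> [18]
  [13, 7, 8] is a list -> flat recursively -> [13, 7, 8]
= [15, 20, 19, 18, 13, 7, 8]


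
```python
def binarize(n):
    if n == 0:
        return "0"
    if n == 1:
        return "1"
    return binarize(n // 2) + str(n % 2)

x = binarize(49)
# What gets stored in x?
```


binarize(49)
= binarize(24) + "1"
= binarize(12) + "0" + "1"
= binarize(6) + "0" + "0" + "1"
= binarize(3) + "0" + "0" + "0" + "1"
= binarize(1) + "1" + "0" + "0" + "0" + "1"
= "1" + "1" + "0" + "0" + "0" + "1"
= "110001"


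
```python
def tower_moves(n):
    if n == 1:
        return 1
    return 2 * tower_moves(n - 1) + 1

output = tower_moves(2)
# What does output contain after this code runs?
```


tower_moves(2)
= 2 * tower_moves(1) + 1
Now compute bottom-up:
tower_moves(1) = 1
tower_moves(2) = 2 * 1 + 1 = 3
= 3


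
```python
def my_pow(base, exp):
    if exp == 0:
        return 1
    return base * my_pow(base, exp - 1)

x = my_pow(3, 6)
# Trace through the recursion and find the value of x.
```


my_pow(3, 6)
= 3 * my_pow(3, 5)
= 3 * 3 * my_pow(3, 4)
= 3 * 3 * 3 * my_pow(3, 3)
= 3 * 3 * 3 * 3 * my_pow(3, 2)
= 3 * 3 * 3 * 3 * 3 * my_pow(3, 1)
= 3 * 3 * 3 * 3 * 3 * 3 * my_pow(3, 0)
= 3 * 3 * 3 * 3 * 3 * 3 * 1
= 729


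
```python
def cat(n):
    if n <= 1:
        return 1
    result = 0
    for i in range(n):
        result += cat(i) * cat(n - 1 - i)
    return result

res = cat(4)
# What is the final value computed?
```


cat(4)
= sum of cat(i) * cat(4-1-i) for i in 0..3
First compute sub-values bottom-up:
  cat(0) = 1, cat(1) = 1
  cat(2) = 1*1 + 1*1 = 2
  cat(3) = 1*2 + 1*1 + 2*1 = 5
Now cat(4):
  cat(0)*cat(3) = 1*5 = 5
  cat(1)*cat(2) = 1*2 = 2
  cat(2)*cat(1) = 2*1 = 2
  cat(3)*cat(0) = 5*1 = 5
= 5 + 2 + 2 + 5
= 14


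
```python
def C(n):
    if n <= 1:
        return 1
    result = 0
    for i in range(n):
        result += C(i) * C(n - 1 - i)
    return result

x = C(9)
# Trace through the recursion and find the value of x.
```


C(9)
= sum of C(i) * C(9-1-i) for i in 0..8
First compute sub-values bottom-up:
  C(0) = 1, C(1) = 1
  C(2) = 1*1 + 1*1 = 2
  C(3) = 1*2 + 1*1 + 2*1 = 5
  C(4) = 1*5 + 1*2 + 2*1 + 5*1 = 14
  C(5) = 1*14 + 1*5 + 2*2 + 5*1 + 14*1 = 42
  C(6) = 1*42 + 1*14 + 2*5 + 5*2 + 14*1 + 42*1 = 132
  C(7) = 1*132 + 1*42 + 2*14 + 5*5 + 14*2 + 42*1 + 132*1 = 429
  C(8) = 1*429 + 1*132 + 2*42 + 5*14 + 14*5 + 42*2 + 132*1 + 429*1 = 1430
Now C(9):
  C(0)*C(8) = 1*1430 = 1430
  C(1)*C(7) = 1*429 = 429
  C(2)*C(6) = 2*132 = 264
  C(3)*C(5) = 5*42 = 210
  C(4)*C(4) = 14*14 = 196
  C(5)*C(3) = 42*5 = 210
  C(6)*C(2) = 132*2 = 264
  C(7)*C(1) = 429*1 = 429
  C(8)*C(0) = 1430*1 = 1430
= 1430 + 429 + 264 + 210 + 196 + 210 + 264 + 429 + 1430
= 4862


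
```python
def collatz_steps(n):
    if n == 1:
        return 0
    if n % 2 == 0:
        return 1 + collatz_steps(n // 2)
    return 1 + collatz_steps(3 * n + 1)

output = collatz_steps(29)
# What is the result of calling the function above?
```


collatz_steps(29)
29 is odd -> 3*29+1 = 88 -> collatz_steps(88)
88 is even -> collatz_steps(44)
44 is even -> collatz_steps(22)
22 is even -> collatz_steps(11)
11 is odd -> 3*11+1 = 34 -> collatz_steps(34)
34 is even -> collatz_steps(17)
17 is odd -> 3*17+1 = 52 -> collatz_steps(52)
52 is even -> collatz_steps(26)
26 is even -> collatz_steps(13)
13 is odd -> 3*13+1 = 40 -> collatz_steps(40)
40 is even -> collatz_steps(20)
20 is even -> collatz_steps(10)
10 is even -> collatz_steps(5)
5 is odd -> 3*5+1 = 16 -> collatz_steps(16)
16 is even -> collatz_steps(8)
8 is even -> collatz_steps(4)
4 is even -> collatz_steps(2)
2 is even -> collatz_steps(1)
Reached 1 after 18 steps
= 18


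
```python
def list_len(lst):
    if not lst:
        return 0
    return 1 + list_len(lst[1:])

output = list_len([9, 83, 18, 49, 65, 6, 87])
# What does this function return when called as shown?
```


list_len([9, 83, 18, 49, 65, 6, 87])
= 1 + list_len([83, 18, 49, 65, 6, 87])
= 1 + 1 + list_len([18, 49, 65, 6, 87])
= 1 + 1 + 1 + list_len([49, 65, 6, 87])
= 1 + 1 + 1 + 1 + list_len([65, 6, 87])
= 1 + 1 + 1 + 1 + 1 + list_len([6, 87])
= 1 + 1 + 1 + 1 + 1 + 1 + list_len([87])
= 1 + 1 + 1 + 1 + 1 + 1 + 1 + list_len([])
= 1 + 1 + 1 + 1 + 1 + 1 + 1 + 0
= 7


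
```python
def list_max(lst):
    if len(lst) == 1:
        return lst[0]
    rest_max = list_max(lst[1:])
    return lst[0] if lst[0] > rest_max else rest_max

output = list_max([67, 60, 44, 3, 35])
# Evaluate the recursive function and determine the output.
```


list_max([67, 60, 44, 3, 35])
= compare 67 with list_max([60, 44, 3, 35])
= compare 60 with list_max([44, 3, 35])
= compare 44 with list_max([3, 35])
= compare 3 with list_max([35])
Base: list_max([35]) = 35
compare 3 with 35: max = 35
compare 44 with 35: max = 44
compare 60 with 44: max = 60
compare 67 with 60: max = 67
= 67


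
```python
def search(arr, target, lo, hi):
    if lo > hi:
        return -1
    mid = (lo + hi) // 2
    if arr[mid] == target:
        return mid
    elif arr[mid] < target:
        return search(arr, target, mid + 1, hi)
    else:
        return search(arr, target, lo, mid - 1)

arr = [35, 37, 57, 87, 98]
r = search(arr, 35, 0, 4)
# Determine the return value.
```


search(arr, 35, 0, 4)
lo=0, hi=4, mid=2, arr[mid]=57
57 > 35, search left half
lo=0, hi=1, mid=0, arr[mid]=35
arr[0] == 35, found at index 0
= 0


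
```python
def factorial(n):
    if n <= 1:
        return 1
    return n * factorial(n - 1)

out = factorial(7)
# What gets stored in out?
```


factorial(7)
= 7 * factorial(6)
= 7 * 6 * factorial(5)
= 7 * 6 * 5 * factorial(4)
= 7 * 6 * 5 * 4 * factorial(3)
= 7 * 6 * 5 * 4 * 3 * factorial(2)
= 7 * 6 * 5 * 4 * 3 * 2 * factorial(1)
= 7 * 6 * 5 * 4 * 3 * 2 * 1
= 5040


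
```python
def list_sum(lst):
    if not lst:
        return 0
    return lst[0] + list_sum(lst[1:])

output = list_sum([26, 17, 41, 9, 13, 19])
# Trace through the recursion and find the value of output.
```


list_sum([26, 17, 41, 9, 13, 19])
= 26 + list_sum([17, 41, 9, 13, 19])
= 26 + 17 + list_sum([41, 9, 13, 19])
= 26 + 17 + 41 + list_sum([9, 13, 19])
= 26 + 17 + 41 + 9 + list_sum([13, 19])
= 26 + 17 + 41 + 9 + 13 + list_sum([19])
= 26 + 17 + 41 + 9 + 13 + 19 + list_sum([])
= 26 + 17 + 41 + 9 + 13 + 19 + 0
= 125


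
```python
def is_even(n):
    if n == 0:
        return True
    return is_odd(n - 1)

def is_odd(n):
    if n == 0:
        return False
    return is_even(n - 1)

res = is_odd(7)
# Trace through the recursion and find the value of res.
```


is_odd(7)
= is_even(6)
= is_odd(5)
= is_even(4)
= is_odd(3)
= is_even(2)
= is_odd(1)
= is_even(0)
n == 0: return True
= True


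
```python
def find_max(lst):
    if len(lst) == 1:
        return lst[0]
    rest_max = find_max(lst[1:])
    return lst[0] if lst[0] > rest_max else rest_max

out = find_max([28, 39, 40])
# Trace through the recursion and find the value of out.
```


find_max([28, 39, 40])
= compare 28 with find_max([39, 40])
= compare 39 with find_max([40])
Base: find_max([40]) = 40
compare 39 with 40: max = 40
compare 28 with 40: max = 40
= 40


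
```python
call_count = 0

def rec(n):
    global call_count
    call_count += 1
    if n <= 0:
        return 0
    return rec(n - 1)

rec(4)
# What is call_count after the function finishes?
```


rec(4) calls rec(3) calls ... calls rec(0)
Total calls: 4 + 1 (for base case) = 5


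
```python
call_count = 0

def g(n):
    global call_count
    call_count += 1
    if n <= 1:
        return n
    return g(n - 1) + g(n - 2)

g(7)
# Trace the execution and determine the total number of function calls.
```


g(7) calls g(6) and g(5); each non-base call branches into two more.
Let C(k) = total number of calls made by g(k), including the call to g(k) itself.
Base cases: C(0) = 1, C(1) = 1
Recurrence: C(k) = 1 + C(k-1) + C(k-2)
  C(2) = 1 + C(1) + C(0) = 1 + 1 + 1 = 3
  C(3) = 1 + C(2) + C(1) = 1 + 3 + 1 = 5
  C(4) = 1 + C(3) + C(2) = 1 + 5 + 3 = 9
  C(5) = 1 + C(4) + C(3) = 1 + 9 + 5 = 15
  C(6) = 1 + C(5) + C(4) = 1 + 15 + 9 = 25
  C(7) = 1 + C(6) + C(5) = 1 + 25 + 15 = 41
Total calls = C(7) = 41


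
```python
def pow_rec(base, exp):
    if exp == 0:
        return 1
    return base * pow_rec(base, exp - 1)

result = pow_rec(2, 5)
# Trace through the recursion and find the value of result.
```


pow_rec(2, 5)
= 2 * pow_rec(2, 4)
= 2 * 2 * pow_rec(2, 3)
= 2 * 2 * 2 * pow_rec(2, 2)
= 2 * 2 * 2 * 2 * pow_rec(2, 1)
= 2 * 2 * 2 * 2 * 2 * pow_rec(2, 0)
= 2 * 2 * 2 * 2 * 2 * 1
= 32


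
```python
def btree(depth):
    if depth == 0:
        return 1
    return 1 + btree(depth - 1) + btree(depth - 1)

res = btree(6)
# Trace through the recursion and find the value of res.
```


btree(6)
= 1 + btree(5) + btree(5)
= 1 + 2 * btree(5)
btree(k) = 2^(k+1) - 1
btree(0) = 1
btree(1) = 3
btree(2) = 7
btree(3) = 15
btree(4) = 31
btree(6) = 2^7 - 1 = 127


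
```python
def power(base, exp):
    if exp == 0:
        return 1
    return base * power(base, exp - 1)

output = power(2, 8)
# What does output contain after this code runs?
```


power(2, 8)
= 2 * power(2, 7)
= 2 * 2 * power(2, 6)
= 2 * 2 * 2 * power(2, 5)
= 2 * 2 * 2 * 2 * power(2, 4)
= 2 * 2 * 2 * 2 * 2 * power(2, 3)
= 2 * 2 * 2 * 2 * 2 * 2 * power(2, 2)
= 2 * 2 * 2 * 2 * 2 * 2 * 2 * power(2, 1)
= 2 * 2 * 2 * 2 * 2 * 2 * 2 * 2 * power(2, 0)
= 2 * 2 * 2 * 2 * 2 * 2 * 2 * 2 * 1
= 256


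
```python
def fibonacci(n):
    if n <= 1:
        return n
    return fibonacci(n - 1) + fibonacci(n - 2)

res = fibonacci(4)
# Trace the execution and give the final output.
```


fibonacci(4)
= fibonacci(3) + fibonacci(2)
= (fibonacci(2) + fibonacci(1)) + fibonacci(2)
Computing bottom-up: fibonacci(0)=0, fibonacci(1)=1, fibonacci(2)=1, fibonacci(3)=2, fibonacci(4)=3
= 3


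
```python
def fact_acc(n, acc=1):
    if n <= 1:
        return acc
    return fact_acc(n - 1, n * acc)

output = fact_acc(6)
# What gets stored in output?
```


fact_acc(6, 1)
= fact_acc(5, 6 * 1) = fact_acc(5, 6)
= fact_acc(4, 5 * 6) = fact_acc(4, 30)
= fact_acc(3, 4 * 30) = fact_acc(3, 120)
= fact_acc(2, 3 * 120) = fact_acc(2, 360)
= fact_acc(1, 2 * 360) = fact_acc(1, 720)
n <= 1, return acc = 720


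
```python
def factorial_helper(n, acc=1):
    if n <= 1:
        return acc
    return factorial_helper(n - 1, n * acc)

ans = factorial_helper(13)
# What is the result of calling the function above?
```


factorial_helper(13, 1)
= factorial_helper(12, 13 * 1) = factorial_helper(12, 13)
= factorial_helper(11, 12 * 13) = factorial_helper(11, 156)
= factorial_helper(10, 11 * 156) = factorial_helper(10, 1716)
= factorial_helper(9, 10 * 1716) = factorial_helper(9, 17160)
= factorial_helper(8, 9 * 17160) = factorial_helper(8, 154440)
= factorial_helper(7, 8 * 154440) = factorial_helper(7, 1235520)
= factorial_helper(6, 7 * 1235520) = factorial_helper(6, 8648640)
= factorial_helper(5, 6 * 8648640) = factorial_helper(5, 51891840)
= factorial_helper(4, 5 * 51891840) = factorial_helper(4, 259459200)
= factorial_helper(3, 4 * 259459200) = factorial_helper(3, 1037836800)
= factorial_helper(2, 3 * 1037836800) = factorial_helper(2, 3113510400)
= factorial_helper(1, 2 * 3113510400) = factorial_helper(1, 6227020800)
n <= 1, return acc = 6227020800


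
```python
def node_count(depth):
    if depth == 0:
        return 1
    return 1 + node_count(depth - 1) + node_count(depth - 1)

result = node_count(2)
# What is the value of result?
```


node_count(2)
= 1 + node_count(1) + node_count(1)
= 1 + 2 * node_count(1)
node_count(k) = 2^(k+1) - 1
node_count(0) = 1
node_count(1) = 3
node_count(2) = 7
node_count(2) = 2^3 - 1 = 7


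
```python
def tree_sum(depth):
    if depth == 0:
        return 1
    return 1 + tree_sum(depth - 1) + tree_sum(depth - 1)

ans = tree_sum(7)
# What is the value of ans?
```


tree_sum(7)
= 1 + tree_sum(6) + tree_sum(6)
= 1 + 2 * tree_sum(6)
tree_sum(k) = 2^(k+1) - 1
tree_sum(0) = 1
tree_sum(1) = 3
tree_sum(2) = 7
tree_sum(3) = 15
tree_sum(4) = 31
tree_sum(7) = 2^8 - 1 = 255


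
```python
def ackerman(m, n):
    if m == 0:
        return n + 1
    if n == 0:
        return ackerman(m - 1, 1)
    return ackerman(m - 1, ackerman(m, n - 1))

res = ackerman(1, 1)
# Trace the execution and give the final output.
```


ackerman(1, 1)
= ackerman(0, ackerman(1, 0))
First compute ackerman(1, 0) = 2
= ackerman(0, 2)
= 3


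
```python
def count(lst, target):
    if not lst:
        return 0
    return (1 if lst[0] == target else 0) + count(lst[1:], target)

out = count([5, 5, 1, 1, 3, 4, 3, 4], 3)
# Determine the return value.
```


count([5, 5, 1, 1, 3, 4, 3, 4], 3)
lst[0]=5 != 3: 0 + count([5, 1, 1, 3, 4, 3, 4], 3)
lst[0]=5 != 3: 0 + count([1, 1, 3, 4, 3, 4], 3)
lst[0]=1 != 3: 0 + count([1, 3, 4, 3, 4], 3)
lst[0]=1 != 3: 0 + count([3, 4, 3, 4], 3)
lst[0]=3 == 3: 1 + count([4, 3, 4], 3)
lst[0]=4 != 3: 0 + count([3, 4], 3)
lst[0]=3 == 3: 1 + count([4], 3)
lst[0]=4 != 3: 0 + count([], 3)
= 2


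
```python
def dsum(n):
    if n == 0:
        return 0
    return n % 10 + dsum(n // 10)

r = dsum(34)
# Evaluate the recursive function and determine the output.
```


dsum(34)
= 4 + dsum(3)
= 4 + 3 + dsum(0)
= 4 + 3 + 0
= 7


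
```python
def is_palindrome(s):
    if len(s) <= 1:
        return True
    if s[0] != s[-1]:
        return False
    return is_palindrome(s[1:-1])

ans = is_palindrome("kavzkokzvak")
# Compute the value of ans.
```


is_palindrome("kavzkokzvak")
"kavzkokzvak": s[0]='k' == s[-1]='k' -> is_palindrome("avzkokzva")
"avzkokzva": s[0]='a' == s[-1]='a' -> is_palindrome("vzkokzv")
"vzkokzv": s[0]='v' == s[-1]='v' -> is_palindrome("zkokz")
"zkokz": s[0]='z' == s[-1]='z' -> is_palindrome("kok")
"kok": s[0]='k' == s[-1]='k' -> is_palindrome("o")
"o": len <= 1 -> True
= True


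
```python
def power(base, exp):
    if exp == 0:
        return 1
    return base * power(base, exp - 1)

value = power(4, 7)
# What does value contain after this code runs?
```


power(4, 7)
= 4 * power(4, 6)
= 4 * 4 * power(4, 5)
= 4 * 4 * 4 * power(4, 4)
= 4 * 4 * 4 * 4 * power(4, 3)
= 4 * 4 * 4 * 4 * 4 * power(4, 2)
= 4 * 4 * 4 * 4 * 4 * 4 * power(4, 1)
= 4 * 4 * 4 * 4 * 4 * 4 * 4 * power(4, 0)
= 4 * 4 * 4 * 4 * 4 * 4 * 4 * 1
= 16384


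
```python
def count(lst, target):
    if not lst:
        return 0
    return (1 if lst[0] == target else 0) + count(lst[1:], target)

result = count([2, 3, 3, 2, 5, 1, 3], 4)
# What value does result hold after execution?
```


count([2, 3, 3, 2, 5, 1, 3], 4)
lst[0]=2 != 4: 0 + count([3, 3, 2, 5, 1, 3], 4)
lst[0]=3 != 4: 0 + count([3, 2, 5, 1, 3], 4)
lst[0]=3 != 4: 0 + count([2, 5, 1, 3], 4)
lst[0]=2 != 4: 0 + count([5, 1, 3], 4)
lst[0]=5 != 4: 0 + count([1, 3], 4)
lst[0]=1 != 4: 0 + count([3], 4)
lst[0]=3 != 4: 0 + count([], 4)
= 0


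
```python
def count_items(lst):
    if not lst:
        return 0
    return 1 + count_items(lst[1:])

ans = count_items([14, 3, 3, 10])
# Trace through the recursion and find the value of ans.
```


count_items([14, 3, 3, 10])
= 1 + count_items([3, 3, 10])
= 1 + 1 + count_items([3, 10])
= 1 + 1 + 1 + count_items([10])
= 1 + 1 + 1 + 1 + count_items([])
= 1 + 1 + 1 + 1 + 0
= 4


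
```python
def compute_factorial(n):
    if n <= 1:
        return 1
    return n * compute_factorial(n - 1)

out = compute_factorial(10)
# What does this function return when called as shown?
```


compute_factorial(10)
= 10 * compute_factorial(9)
= 10 * 9 * compute_factorial(8)
= 10 * 9 * 8 * compute_factorial(7)
= 10 * 9 * 8 * 7 * compute_factorial(6)
= 10 * 9 * 8 * 7 * 6 * compute_factorial(5)
= 10 * 9 * 8 * 7 * 6 * 5 * compute_factorial(4)
= 10 * 9 * 8 * 7 * 6 * 5 * 4 * compute_factorial(3)
= 10 * 9 * 8 * 7 * 6 * 5 * 4 * 3 * compute_factorial(2)
= 10 * 9 * 8 * 7 * 6 * 5 * 4 * 3 * 2 * compute_factorial(1)
= 10 * 9 * 8 * 7 * 6 * 5 * 4 * 3 * 2 * 1
= 3628800


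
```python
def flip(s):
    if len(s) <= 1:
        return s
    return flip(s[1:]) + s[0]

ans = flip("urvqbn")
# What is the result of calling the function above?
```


flip("urvqbn")
= flip("rvqbn") + "u"
= flip("vqbn") + "r" + "u"
= flip("qbn") + "v" + "r" + "u"
= flip("bn") + "q" + "v" + "r" + "u"
= flip("n") + "b" + "q" + "v" + "r" + "u"
= "n" + "b" + "q" + "v" + "r" + "u"
= "nbqvru"


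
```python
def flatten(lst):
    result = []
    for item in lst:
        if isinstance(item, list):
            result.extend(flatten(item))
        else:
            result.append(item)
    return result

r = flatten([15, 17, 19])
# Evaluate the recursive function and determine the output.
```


flatten([15, 17, 19])
Processing each element:
  15 is not a list -> append 15
  17 is not a list -> append 17
  19 is not a list -> append 19
= [15, 17, 19]


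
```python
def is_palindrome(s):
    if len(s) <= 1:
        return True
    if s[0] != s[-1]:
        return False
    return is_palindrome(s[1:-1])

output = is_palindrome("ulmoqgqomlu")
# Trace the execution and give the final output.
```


is_palindrome("ulmoqgqomlu")
"ulmoqgqomlu": s[0]='u' == s[-1]='u' -> is_palindrome("lmoqgqoml")
"lmoqgqoml": s[0]='l' == s[-1]='l' -> is_palindrome("moqgqom")
"moqgqom": s[0]='m' == s[-1]='m' -> is_palindrome("oqgqo")
"oqgqo": s[0]='o' == s[-1]='o' -> is_palindrome("qgq")
"qgq": s[0]='q' == s[-1]='q' -> is_palindrome("g")
"g": len <= 1 -> True
= True


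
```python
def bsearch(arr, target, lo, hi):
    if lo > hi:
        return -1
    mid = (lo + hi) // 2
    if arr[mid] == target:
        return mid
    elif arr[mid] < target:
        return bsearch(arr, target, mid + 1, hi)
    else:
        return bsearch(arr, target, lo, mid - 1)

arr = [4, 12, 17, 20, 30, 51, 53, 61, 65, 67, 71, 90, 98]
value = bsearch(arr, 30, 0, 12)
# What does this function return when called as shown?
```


bsearch(arr, 30, 0, 12)
lo=0, hi=12, mid=6, arr[mid]=53
53 > 30, search left half
lo=0, hi=5, mid=2, arr[mid]=17
17 < 30, search right half
lo=3, hi=5, mid=4, arr[mid]=30
arr[4] == 30, found at index 4
= 4


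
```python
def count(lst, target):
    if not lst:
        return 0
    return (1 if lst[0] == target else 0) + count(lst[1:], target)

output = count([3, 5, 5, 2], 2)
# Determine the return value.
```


count([3, 5, 5, 2], 2)
lst[0]=3 != 2: 0 + count([5, 5, 2], 2)
lst[0]=5 != 2: 0 + count([5, 2], 2)
lst[0]=5 != 2: 0 + count([2], 2)
lst[0]=2 == 2: 1 + count([], 2)
= 1


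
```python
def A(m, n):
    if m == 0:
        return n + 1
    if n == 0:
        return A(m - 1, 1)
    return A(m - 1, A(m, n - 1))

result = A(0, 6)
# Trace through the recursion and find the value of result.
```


A(0, 6)
m == 0: return 6 + 1 = 7
= 7


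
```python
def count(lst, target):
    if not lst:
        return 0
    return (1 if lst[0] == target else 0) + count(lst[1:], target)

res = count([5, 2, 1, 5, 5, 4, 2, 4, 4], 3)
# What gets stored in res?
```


count([5, 2, 1, 5, 5, 4, 2, 4, 4], 3)
lst[0]=5 != 3: 0 + count([2, 1, 5, 5, 4, 2, 4, 4], 3)
lst[0]=2 != 3: 0 + count([1, 5, 5, 4, 2, 4, 4], 3)
lst[0]=1 != 3: 0 + count([5, 5, 4, 2, 4, 4], 3)
lst[0]=5 != 3: 0 + count([5, 4, 2, 4, 4], 3)
lst[0]=5 != 3: 0 + count([4, 2, 4, 4], 3)
lst[0]=4 != 3: 0 + count([2, 4, 4], 3)
lst[0]=2 != 3: 0 + count([4, 4], 3)
lst[0]=4 != 3: 0 + count([4], 3)
lst[0]=4 != 3: 0 + count([], 3)
= 0


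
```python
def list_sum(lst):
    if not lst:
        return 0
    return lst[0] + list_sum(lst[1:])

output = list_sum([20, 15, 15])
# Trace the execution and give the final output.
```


list_sum([20, 15, 15])
= 20 + list_sum([15, 15])
= 20 + 15 + list_sum([15])
= 20 + 15 + 15 + list_sum([])
= 20 + 15 + 15 + 0
= 50


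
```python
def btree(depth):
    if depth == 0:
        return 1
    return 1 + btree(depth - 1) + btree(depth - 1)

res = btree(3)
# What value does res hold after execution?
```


btree(3)
= 1 + btree(2) + btree(2)
= 1 + 2 * btree(2)
btree(k) = 2^(k+1) - 1
btree(0) = 1
btree(1) = 3
btree(2) = 7
btree(3) = 15
btree(3) = 2^4 - 1 = 15


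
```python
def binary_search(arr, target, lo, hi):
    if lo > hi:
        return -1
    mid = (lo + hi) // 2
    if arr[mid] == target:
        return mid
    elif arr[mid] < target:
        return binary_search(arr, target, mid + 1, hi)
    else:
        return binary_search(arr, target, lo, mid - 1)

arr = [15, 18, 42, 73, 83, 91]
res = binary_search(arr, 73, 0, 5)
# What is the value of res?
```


binary_search(arr, 73, 0, 5)
lo=0, hi=5, mid=2, arr[mid]=42
42 < 73, search right half
lo=3, hi=5, mid=4, arr[mid]=83
83 > 73, search left half
lo=3, hi=3, mid=3, arr[mid]=73
arr[3] == 73, found at index 3
= 3


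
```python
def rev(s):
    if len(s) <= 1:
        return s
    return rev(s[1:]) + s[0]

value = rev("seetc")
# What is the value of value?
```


rev("seetc")
= rev("eetc") + "s"
= rev("etc") + "e" + "s"
= rev("tc") + "e" + "e" + "s"
= rev("c") + "t" + "e" + "e" + "s"
= "c" + "t" + "e" + "e" + "s"
= "ctees"


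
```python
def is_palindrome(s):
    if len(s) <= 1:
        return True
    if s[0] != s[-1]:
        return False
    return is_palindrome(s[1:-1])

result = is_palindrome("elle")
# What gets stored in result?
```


is_palindrome("elle")
"elle": s[0]='e' == s[-1]='e' -> is_palindrome("ll")
"ll": s[0]='l' == s[-1]='l' -> is_palindrome("")
"": len <= 1 -> True
= True


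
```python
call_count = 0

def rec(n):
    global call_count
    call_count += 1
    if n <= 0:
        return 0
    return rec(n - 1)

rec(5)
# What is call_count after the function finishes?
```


rec(5) calls rec(4) calls ... calls rec(0)
Total calls: 5 + 1 (for base case) = 6


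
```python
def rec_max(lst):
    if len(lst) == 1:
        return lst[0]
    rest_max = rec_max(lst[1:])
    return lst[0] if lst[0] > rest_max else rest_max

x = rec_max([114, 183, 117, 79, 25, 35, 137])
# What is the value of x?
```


rec_max([114, 183, 117, 79, 25, 35, 137])
= compare 114 with rec_max([183, 117, 79, 25, 35, 137])
= compare 183 with rec_max([117, 79, 25, 35, 137])
= compare 117 with rec_max([79, 25, 35, 137])
= compare 79 with rec_max([25, 35, 137])
= compare 25 with rec_max([35, 137])
= compare 35 with rec_max([137])
Base: rec_max([137]) = 137
compare 35 with 137: max = 137
compare 25 with 137: max = 137
compare 79 with 137: max = 137
compare 117 with 137: max = 137
compare 183 with 137: max = 183
compare 114 with 183: max = 183
= 183


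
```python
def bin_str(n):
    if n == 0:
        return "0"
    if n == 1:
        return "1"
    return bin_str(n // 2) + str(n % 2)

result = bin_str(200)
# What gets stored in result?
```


bin_str(200)
= bin_str(100) + "0"
= bin_str(50) + "0" + "0"
= bin_str(25) + "0" + "0" + "0"
= bin_str(12) + "1" + "0" + "0" + "0"
= bin_str(6) + "0" + "1" + "0" + "0" + "0"
= bin_str(3) + "0" + "0" + "1" + "0" + "0" + "0"
= bin_str(1) + "1" + "0" + "0" + "1" + "0" + "0" + "0"
= "1" + "1" + "0" + "0" + "1" + "0" + "0" + "0"
= "11001000"


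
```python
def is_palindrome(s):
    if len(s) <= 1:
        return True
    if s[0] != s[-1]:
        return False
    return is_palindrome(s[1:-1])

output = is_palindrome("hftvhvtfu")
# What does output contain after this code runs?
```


is_palindrome("hftvhvtfu")
"hftvhvtfu": s[0]='h' != s[-1]='u' -> False
= False


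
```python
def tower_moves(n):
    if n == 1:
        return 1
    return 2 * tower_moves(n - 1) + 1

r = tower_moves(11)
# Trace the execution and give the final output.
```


tower_moves(11)
= 2 * tower_moves(10) + 1
= 2 * (2 * tower_moves(9) + 1) + 1
= 2 * (2 * (2 * tower_moves(8) + 1) + 1) + 1
= 2 * (2 * (2 * (2 * tower_moves(7) + 1) + 1) + 1) + 1
= 2 * (2 * (2 * (2 * (2 * tower_moves(6) + 1) + 1) + 1) + 1) + 1
= 2 * (2 * (2 * (2 * (2 * (2 * tower_moves(5) + 1) + 1) + 1) + 1) + 1) + 1
= 2 * (2 * (2 * (2 * (2 * (2 * (2 * tower_moves(4) + 1) + 1) + 1) + 1) + 1) + 1) + 1
= 2 * (2 * (2 * (2 * (2 * (2 * (2 * (2 * tower_moves(3) + 1) + 1) + 1) + 1) + 1) + 1) + 1) + 1
= 2 * (2 * (2 * (2 * (2 * (2 * (2 * (2 * (2 * tower_moves(2) + 1) + 1) + 1) + 1) + 1) + 1) + 1) + 1) + 1
= 2 * (2 * (2 * (2 * (2 * (2 * (2 * (2 * (2 * (2 * tower_moves(1) + 1) + 1) + 1) + 1) + 1) + 1) + 1) + 1) + 1) + 1
Now compute bottom-up:
tower_moves(1) = 1
tower_moves(2) = 2 * 1 + 1 = 3
tower_moves(3) = 2 * 3 + 1 = 7
tower_moves(4) = 2 * 7 + 1 = 15
tower_moves(5) = 2 * 15 + 1 = 31
tower_moves(6) = 2 * 31 + 1 = 63
tower_moves(7) = 2 * 63 + 1 = 127
tower_moves(8) = 2 * 127 + 1 = 255
tower_moves(9) = 2 * 255 + 1 = 511
tower_moves(10) = 2 * 511 + 1 = 1023
tower_moves(11) = 2 * 1023 + 1 = 2047
= 2047


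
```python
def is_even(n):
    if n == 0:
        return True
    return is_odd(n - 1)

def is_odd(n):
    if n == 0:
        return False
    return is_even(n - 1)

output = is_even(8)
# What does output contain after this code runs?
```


is_even(8)
= is_odd(7)
= is_even(6)
= is_odd(5)
= is_even(4)
= is_odd(3)
= is_even(2)
= is_odd(1)
= is_even(0)
n == 0: return True
= True


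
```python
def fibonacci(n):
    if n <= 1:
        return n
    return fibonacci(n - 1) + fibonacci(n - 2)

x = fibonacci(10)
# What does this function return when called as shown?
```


fibonacci(10)
= fibonacci(9) + fibonacci(8)
= (fibonacci(8) + fibonacci(7)) + fibonacci(8)
Computing bottom-up: fibonacci(0)=0, fibonacci(1)=1, fibonacci(2)=1, fibonacci(3)=2, fibonacci(4)=3, fibonacci(5)=5, fibonacci(6)=8, fibonacci(7)=13, fibonacci(8)=21, fibonacci(9)=34, fibonacci(10)=55
= 55


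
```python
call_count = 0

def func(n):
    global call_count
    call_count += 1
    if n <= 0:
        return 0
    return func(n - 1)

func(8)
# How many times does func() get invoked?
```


func(8) calls func(7) calls ... calls func(0)
Total calls: 8 + 1 (for base case) = 9


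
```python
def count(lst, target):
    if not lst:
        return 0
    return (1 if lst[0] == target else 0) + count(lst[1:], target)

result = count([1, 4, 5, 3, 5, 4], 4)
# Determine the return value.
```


count([1, 4, 5, 3, 5, 4], 4)
lst[0]=1 != 4: 0 + count([4, 5, 3, 5, 4], 4)
lst[0]=4 == 4: 1 + count([5, 3, 5, 4], 4)
lst[0]=5 != 4: 0 + count([3, 5, 4], 4)
lst[0]=3 != 4: 0 + count([5, 4], 4)
lst[0]=5 != 4: 0 + count([4], 4)
lst[0]=4 == 4: 1 + count([], 4)
= 2


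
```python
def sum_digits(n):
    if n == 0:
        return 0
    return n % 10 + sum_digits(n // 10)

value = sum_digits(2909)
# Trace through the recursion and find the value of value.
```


sum_digits(2909)
= 9 + sum_digits(290)
= 9 + 0 + sum_digits(29)
= 9 + 0 + 9 + sum_digits(2)
= 9 + 0 + 9 + 2 + sum_digits(0)
= 9 + 0 + 9 + 2 + 0
= 20


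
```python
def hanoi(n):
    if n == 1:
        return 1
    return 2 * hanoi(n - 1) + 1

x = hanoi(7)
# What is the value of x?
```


hanoi(7)
= 2 * hanoi(6) + 1
= 2 * (2 * hanoi(5) + 1) + 1
= 2 * (2 * (2 * hanoi(4) + 1) + 1) + 1
= 2 * (2 * (2 * (2 * hanoi(3) + 1) + 1) + 1) + 1
= 2 * (2 * (2 * (2 * (2 * hanoi(2) + 1) + 1) + 1) + 1) + 1
= 2 * (2 * (2 * (2 * (2 * (2 * hanoi(1) + 1) + 1) + 1) + 1) + 1) + 1
Now compute bottom-up:
hanoi(1) = 1
hanoi(2) = 2 * 1 + 1 = 3
hanoi(3) = 2 * 3 + 1 = 7
hanoi(4) = 2 * 7 + 1 = 15
hanoi(5) = 2 * 15 + 1 = 31
hanoi(6) = 2 * 31 + 1 = 63
hanoi(7) = 2 * 63 + 1 = 127
= 127


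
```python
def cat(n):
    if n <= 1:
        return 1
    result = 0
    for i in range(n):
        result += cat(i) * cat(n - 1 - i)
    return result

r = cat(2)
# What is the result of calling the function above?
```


cat(2)
= sum of cat(i) * cat(2-1-i) for i in 0..1
  cat(0)*cat(1) = 1*1 = 1
  cat(1)*cat(0) = 1*1 = 1
= 1 + 1
= 2


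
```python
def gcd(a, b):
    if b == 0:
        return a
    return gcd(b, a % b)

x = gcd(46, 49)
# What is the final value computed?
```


gcd(46, 49)
= gcd(49, 46 % 49) = gcd(49, 46)
= gcd(46, 49 % 46) = gcd(46, 3)
= gcd(3, 46 % 3) = gcd(3, 1)
= gcd(1, 3 % 1) = gcd(1, 0)
b == 0, return a = 1


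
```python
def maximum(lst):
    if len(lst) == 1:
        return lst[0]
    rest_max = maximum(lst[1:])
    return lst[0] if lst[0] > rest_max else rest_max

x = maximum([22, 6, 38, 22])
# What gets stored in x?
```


maximum([22, 6, 38, 22])
= compare 22 with maximum([6, 38, 22])
= compare 6 with maximum([38, 22])
= compare 38 with maximum([22])
Base: maximum([22]) = 22
compare 38 with 22: max = 38
compare 6 with 38: max = 38
compare 22 with 38: max = 38
= 38


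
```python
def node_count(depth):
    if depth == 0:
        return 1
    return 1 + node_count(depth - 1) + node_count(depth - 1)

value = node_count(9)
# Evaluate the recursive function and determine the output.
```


node_count(9)
= 1 + node_count(8) + node_count(8)
= 1 + 2 * node_count(8)
node_count(k) = 2^(k+1) - 1
node_count(0) = 1
node_count(1) = 3
node_count(2) = 7
node_count(3) = 15
node_count(4) = 31
node_count(9) = 2^10 - 1 = 1023


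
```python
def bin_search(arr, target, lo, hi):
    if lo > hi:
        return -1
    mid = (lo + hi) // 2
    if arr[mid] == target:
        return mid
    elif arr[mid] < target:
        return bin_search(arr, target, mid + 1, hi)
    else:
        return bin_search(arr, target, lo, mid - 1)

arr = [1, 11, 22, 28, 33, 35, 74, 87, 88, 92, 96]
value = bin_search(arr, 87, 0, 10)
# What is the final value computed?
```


bin_search(arr, 87, 0, 10)
lo=0, hi=10, mid=5, arr[mid]=35
35 < 87, search right half
lo=6, hi=10, mid=8, arr[mid]=88
88 > 87, search left half
lo=6, hi=7, mid=6, arr[mid]=74
74 < 87, search right half
lo=7, hi=7, mid=7, arr[mid]=87
arr[7] == 87, found at index 7
= 7


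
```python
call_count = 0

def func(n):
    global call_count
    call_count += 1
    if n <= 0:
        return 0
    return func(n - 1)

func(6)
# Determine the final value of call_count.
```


func(6) calls func(5) calls ... calls func(0)
Total calls: 6 + 1 (for base case) = 7


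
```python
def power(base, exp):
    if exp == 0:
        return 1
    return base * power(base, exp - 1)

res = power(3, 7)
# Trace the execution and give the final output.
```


power(3, 7)
= 3 * power(3, 6)
= 3 * 3 * power(3, 5)
= 3 * 3 * 3 * power(3, 4)
= 3 * 3 * 3 * 3 * power(3, 3)
= 3 * 3 * 3 * 3 * 3 * power(3, 2)
= 3 * 3 * 3 * 3 * 3 * 3 * power(3, 1)
= 3 * 3 * 3 * 3 * 3 * 3 * 3 * power(3, 0)
= 3 * 3 * 3 * 3 * 3 * 3 * 3 * 1
= 2187


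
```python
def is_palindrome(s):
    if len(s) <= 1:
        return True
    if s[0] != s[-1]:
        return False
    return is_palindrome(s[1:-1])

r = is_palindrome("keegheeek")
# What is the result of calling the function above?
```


is_palindrome("keegheeek")
"keegheeek": s[0]='k' == s[-1]='k' -> is_palindrome("eegheee")
"eegheee": s[0]='e' == s[-1]='e' -> is_palindrome("eghee")
"eghee": s[0]='e' == s[-1]='e' -> is_palindrome("ghe")
"ghe": s[0]='g' != s[-1]='e' -> False
= False


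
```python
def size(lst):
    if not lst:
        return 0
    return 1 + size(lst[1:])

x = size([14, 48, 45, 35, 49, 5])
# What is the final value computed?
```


size([14, 48, 45, 35, 49, 5])
= 1 + size([48, 45, 35, 49, 5])
= 1 + 1 + size([45, 35, 49, 5])
= 1 + 1 + 1 + size([35, 49, 5])
= 1 + 1 + 1 + 1 + size([49, 5])
= 1 + 1 + 1 + 1 + 1 + size([5])
= 1 + 1 + 1 + 1 + 1 + 1 + size([])
= 1 + 1 + 1 + 1 + 1 + 1 + 0
= 6


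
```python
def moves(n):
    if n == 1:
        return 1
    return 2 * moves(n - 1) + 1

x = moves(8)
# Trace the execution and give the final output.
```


moves(8)
= 2 * moves(7) + 1
= 2 * (2 * moves(6) + 1) + 1
= 2 * (2 * (2 * moves(5) + 1) + 1) + 1
= 2 * (2 * (2 * (2 * moves(4) + 1) + 1) + 1) + 1
= 2 * (2 * (2 * (2 * (2 * moves(3) + 1) + 1) + 1) + 1) + 1
= 2 * (2 * (2 * (2 * (2 * (2 * moves(2) + 1) + 1) + 1) + 1) + 1) + 1
= 2 * (2 * (2 * (2 * (2 * (2 * (2 * moves(1) + 1) + 1) + 1) + 1) + 1) + 1) + 1
Now compute bottom-up:
moves(1) = 1
moves(2) = 2 * 1 + 1 = 3
moves(3) = 2 * 3 + 1 = 7
moves(4) = 2 * 7 + 1 = 15
moves(5) = 2 * 15 + 1 = 31
moves(6) = 2 * 31 + 1 = 63
moves(7) = 2 * 63 + 1 = 127
moves(8) = 2 * 127 + 1 = 255
= 255


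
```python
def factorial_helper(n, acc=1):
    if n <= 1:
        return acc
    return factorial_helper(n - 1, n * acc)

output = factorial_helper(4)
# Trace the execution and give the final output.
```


factorial_helper(4, 1)
= factorial_helper(3, 4 * 1) = factorial_helper(3, 4)
= factorial_helper(2, 3 * 4) = factorial_helper(2, 12)
= factorial_helper(1, 2 * 12) = factorial_helper(1, 24)
n <= 1, return acc = 24


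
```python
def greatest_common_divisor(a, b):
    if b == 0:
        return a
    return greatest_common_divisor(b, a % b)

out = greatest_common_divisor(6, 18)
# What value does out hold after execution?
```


greatest_common_divisor(6, 18)
= greatest_common_divisor(18, 6 % 18) = greatest_common_divisor(18, 6)
= greatest_common_divisor(6, 18 % 6) = greatest_common_divisor(6, 0)
b == 0, return a = 6


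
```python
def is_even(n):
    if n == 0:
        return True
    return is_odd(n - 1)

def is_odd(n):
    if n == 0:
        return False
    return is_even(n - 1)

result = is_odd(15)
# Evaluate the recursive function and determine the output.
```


is_odd(15)
= is_even(14)
= is_odd(13)
= is_even(12)
= is_odd(11)
= is_even(10)
= is_odd(9)
= is_even(8)
= is_odd(7)
= is_even(6)
= is_odd(5)
= is_even(4)
= is_odd(3)
= is_even(2)
= is_odd(1)
= is_even(0)
n == 0: return True
= True


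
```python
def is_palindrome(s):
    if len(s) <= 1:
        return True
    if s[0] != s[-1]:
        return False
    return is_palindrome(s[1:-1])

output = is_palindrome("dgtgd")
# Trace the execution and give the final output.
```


is_palindrome("dgtgd")
"dgtgd": s[0]='d' == s[-1]='d' -> is_palindrome("gtg")
"gtg": s[0]='g' == s[-1]='g' -> is_palindrome("t")
"t": len <= 1 -> True
= True


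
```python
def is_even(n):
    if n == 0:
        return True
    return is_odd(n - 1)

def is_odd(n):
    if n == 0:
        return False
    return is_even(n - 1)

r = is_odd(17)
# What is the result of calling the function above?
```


is_odd(17)
= is_even(16)
= is_odd(15)
= is_even(14)
= is_odd(13)
= is_even(12)
= is_odd(11)
= is_even(10)
= is_odd(9)
= is_even(8)
= is_odd(7)
= is_even(6)
= is_odd(5)
= is_even(4)
= is_odd(3)
= is_even(2)
= is_odd(1)
= is_even(0)
n == 0: return True
= True
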